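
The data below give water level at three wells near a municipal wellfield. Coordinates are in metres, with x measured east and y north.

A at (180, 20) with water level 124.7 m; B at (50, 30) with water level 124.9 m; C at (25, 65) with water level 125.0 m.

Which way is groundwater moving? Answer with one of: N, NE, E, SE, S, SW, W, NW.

Taking A as reference: B−A = (-130, 10, +0.2); C−A = (-155, 45, +0.3).
Solve a·Δx + b·Δy = Δh: det = (-130)·45 − (-155)·10 = -4300.
∂h/∂x = [(+0.2)·45 − (+0.3)·10] / -4300 = -0.001395
∂h/∂y = [(-130)·(+0.3) − (-155)·(+0.2)] / -4300 = +0.001860
Flow = −∇h = (+0.001395 east, -0.001860 north), which points southeast.

SE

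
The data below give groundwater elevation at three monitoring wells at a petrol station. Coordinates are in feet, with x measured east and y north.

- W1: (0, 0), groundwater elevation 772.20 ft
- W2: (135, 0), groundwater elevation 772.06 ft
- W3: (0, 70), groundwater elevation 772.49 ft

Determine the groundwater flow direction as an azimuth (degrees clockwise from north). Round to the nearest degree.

166°

∂h/∂x = (772.06 − 772.20) / (135 − 0) = -0.001037
∂h/∂y = (772.49 − 772.20) / (70 − 0) = +0.004143
Flow direction (−∇h) has components (+0.001037 E, -0.004143 N).
Azimuth = atan2(E, N) = atan2(+0.001037, -0.004143) = 165.9° ≈ 166°.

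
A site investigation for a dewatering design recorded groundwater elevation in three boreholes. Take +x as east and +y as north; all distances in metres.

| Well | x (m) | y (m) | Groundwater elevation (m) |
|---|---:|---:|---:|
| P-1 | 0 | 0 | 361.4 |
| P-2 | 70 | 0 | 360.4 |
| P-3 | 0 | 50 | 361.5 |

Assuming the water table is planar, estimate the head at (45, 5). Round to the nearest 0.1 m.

∂h/∂x = (360.4 − 361.4) / (70 − 0) = -0.01429
∂h/∂y = (361.5 − 361.4) / (50 − 0) = +0.002000
h(45, 5) = 361.4 + (-0.01429)·(45) + (+0.002000)·(5) = 361.4 -0.643 +0.010 = 360.767 m.

360.8 m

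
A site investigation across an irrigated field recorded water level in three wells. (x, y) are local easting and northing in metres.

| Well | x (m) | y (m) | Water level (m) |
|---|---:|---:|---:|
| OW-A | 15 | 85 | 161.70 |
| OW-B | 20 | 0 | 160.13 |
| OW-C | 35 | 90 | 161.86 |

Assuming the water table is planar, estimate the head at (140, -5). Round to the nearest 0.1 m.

With h = a·x + b·y + c and OW-A as origin, the differences give:
  5·a + (-85)·b = -1.57
  20·a + 5·b = +0.16
Eliminate b (×5 and ×(-85), subtract): 1725·a = 5.750 → a = ∂h/∂x = +0.003333
Back-substitute: b = ∂h/∂y = +0.01867.
h(140, -5) = 161.70 + (+0.003333)·(125) + (+0.01867)·(-90) = 161.70 +0.417 -1.680 = 160.437 m.

160.4 m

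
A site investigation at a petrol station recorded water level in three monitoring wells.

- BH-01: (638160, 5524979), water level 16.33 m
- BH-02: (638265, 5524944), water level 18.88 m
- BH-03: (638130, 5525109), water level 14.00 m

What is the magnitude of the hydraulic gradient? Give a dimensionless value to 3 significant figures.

Differences from BH-01: to BH-02 (Δx, Δy, Δh) = (105, -35, +2.55); to BH-03 = (-30, 130, -2.33).
Solve a·Δx + b·Δy = Δh: det = 105·130 − (-30)·(-35) = 12600.
∂h/∂x = [(+2.55)·130 − (-2.33)·(-35)] / 12600 = +0.01984
∂h/∂y = [105·(-2.33) − (-30)·(+2.55)] / 12600 = -0.01335
|∇h| = √(0.01984² + -0.01335²) = 0.02391

0.0239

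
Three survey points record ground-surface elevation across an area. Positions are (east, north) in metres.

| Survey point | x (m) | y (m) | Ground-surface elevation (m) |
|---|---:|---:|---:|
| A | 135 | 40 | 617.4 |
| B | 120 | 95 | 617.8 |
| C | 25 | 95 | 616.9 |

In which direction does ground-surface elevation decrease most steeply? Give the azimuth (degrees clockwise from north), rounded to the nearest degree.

224°

Taking A as reference: B−A = (-15, 55, +0.4); C−A = (-110, 55, -0.5).
Solve a·Δx + b·Δy = Δz: det = (-15)·55 − (-110)·55 = 5225.
∂z/∂x = [(+0.4)·55 − (-0.5)·55] / 5225 = +0.009474
∂z/∂y = [(-15)·(-0.5) − (-110)·(+0.4)] / 5225 = +0.009856
Steepest decrease is along −∇f: components (-0.009474 E, -0.009856 N).
Azimuth = atan2(-0.009474, -0.009856) = 223.9° ≈ 224°.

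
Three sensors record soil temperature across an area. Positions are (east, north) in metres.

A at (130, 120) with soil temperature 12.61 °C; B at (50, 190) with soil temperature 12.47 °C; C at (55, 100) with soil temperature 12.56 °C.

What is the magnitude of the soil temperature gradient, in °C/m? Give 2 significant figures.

Differences from A: to B (Δx, Δy, Δh) = (-80, 70, -0.14); to C = (-75, -20, -0.05).
Determinant of the coordinate differences = (-80)·(-20) − (-75)·70 = 6850.
∂T/∂x = [(-0.14)·(-20) − (-0.05)·70] / 6850 = +0.0009197
∂T/∂y = [(-80)·(-0.05) − (-75)·(-0.14)] / 6850 = -0.0009489
|∇f| = √(0.0009197² + -0.0009489²) = 0.001321 °C/m

0.0013 °C/m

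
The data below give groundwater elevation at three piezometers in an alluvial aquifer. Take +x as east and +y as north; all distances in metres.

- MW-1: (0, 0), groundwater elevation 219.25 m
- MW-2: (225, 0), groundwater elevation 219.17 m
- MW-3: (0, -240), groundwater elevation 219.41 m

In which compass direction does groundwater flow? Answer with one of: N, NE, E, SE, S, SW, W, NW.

∂h/∂x = (219.17 − 219.25) / (225 − 0) = -0.0003556
∂h/∂y = (219.41 − 219.25) / (-240 − 0) = -0.0006667
Flow = −∇h = (+0.0003556 east, +0.0006667 north), which points northeast.

NE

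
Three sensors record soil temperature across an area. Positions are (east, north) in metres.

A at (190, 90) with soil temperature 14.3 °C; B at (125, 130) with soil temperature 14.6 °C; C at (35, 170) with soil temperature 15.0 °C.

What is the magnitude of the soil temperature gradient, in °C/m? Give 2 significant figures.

0.0041 °C/m

Three-point gradient (reference A): Δ to B = (-65, 40, +0.3), Δ to C = (-155, 80, +0.7).
∂T/∂x = -0.004000, ∂T/∂y = +0.0010000 (det = 1000).
|∇f| = √(-0.004000² + 0.0010000²) = 0.004123 °C/m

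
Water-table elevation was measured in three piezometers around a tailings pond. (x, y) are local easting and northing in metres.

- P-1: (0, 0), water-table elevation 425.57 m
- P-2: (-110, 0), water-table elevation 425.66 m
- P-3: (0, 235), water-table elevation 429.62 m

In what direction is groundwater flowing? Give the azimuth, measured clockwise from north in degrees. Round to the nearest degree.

177°

∂h/∂x = (425.66 − 425.57) / (-110 − 0) = -0.0008182
∂h/∂y = (429.62 − 425.57) / (235 − 0) = +0.01723
Flow direction (−∇h) has components (+0.0008182 E, -0.01723 N).
Azimuth = atan2(E, N) = atan2(+0.0008182, -0.01723) = 177.3° ≈ 177°.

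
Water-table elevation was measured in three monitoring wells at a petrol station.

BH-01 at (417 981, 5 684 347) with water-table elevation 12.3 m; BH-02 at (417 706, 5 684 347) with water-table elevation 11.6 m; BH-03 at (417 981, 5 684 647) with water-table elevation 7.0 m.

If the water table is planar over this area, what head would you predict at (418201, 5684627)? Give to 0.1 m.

∂h/∂x = (11.6 − 12.3) / (417706 − 417981) = +0.002545
∂h/∂y = (7.0 − 12.3) / (5684647 − 5684347) = -0.01767
h(418201, 5684627) = 12.3 + (+0.002545)·(220) + (-0.01767)·(280) = 12.3 +0.560 -4.947 = 7.913 m.

7.9 m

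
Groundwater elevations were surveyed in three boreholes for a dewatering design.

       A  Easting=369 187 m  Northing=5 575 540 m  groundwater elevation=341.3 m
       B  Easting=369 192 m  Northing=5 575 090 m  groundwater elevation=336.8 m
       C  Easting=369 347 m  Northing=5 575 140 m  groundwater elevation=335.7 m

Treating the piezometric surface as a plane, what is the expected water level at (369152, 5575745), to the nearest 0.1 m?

With h = a·x + b·y + c and A as origin, the differences give:
  5·a + (-450)·b = -4.5
  160·a + (-400)·b = -5.6
Eliminate b (×(-400) and ×(-450), subtract): 70000·a = -720.00 → a = ∂h/∂x = -0.01029
Back-substitute: b = ∂h/∂y = +0.009886.
h(369152, 5575745) = 341.3 + (-0.01029)·(-35) + (+0.009886)·(205) = 341.3 +0.360 +2.027 = 343.687 m.

343.7 m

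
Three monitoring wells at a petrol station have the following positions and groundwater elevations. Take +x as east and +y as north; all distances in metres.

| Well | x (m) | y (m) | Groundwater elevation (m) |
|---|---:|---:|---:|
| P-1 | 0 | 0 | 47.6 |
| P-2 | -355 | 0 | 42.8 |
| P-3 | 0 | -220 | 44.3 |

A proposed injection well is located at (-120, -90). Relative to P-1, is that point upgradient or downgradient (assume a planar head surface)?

downgradient

∂h/∂x = (42.8 − 47.6) / (-355 − 0) = +0.01352
∂h/∂y = (44.3 − 47.6) / (-220 − 0) = +0.01500
Head at (-120, -90) = 47.6 + (+0.01352)·(-120) + (+0.01500)·(-90) = 44.63 m.
That is lower than the 47.6 m at P-1, so the point is downgradient.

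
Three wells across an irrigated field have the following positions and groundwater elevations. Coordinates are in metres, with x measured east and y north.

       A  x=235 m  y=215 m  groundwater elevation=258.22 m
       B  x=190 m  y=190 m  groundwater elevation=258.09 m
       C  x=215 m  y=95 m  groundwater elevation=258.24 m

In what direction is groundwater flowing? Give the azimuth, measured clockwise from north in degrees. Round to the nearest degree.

Three-point gradient (reference A): Δ to B = (-45, -25, -0.13), Δ to C = (-20, -120, +0.02).
∂h/∂x = +0.003286, ∂h/∂y = -0.0007143 (det = 4900).
Flow direction (−∇h) has components (-0.003286 E, +0.0007143 N).
Azimuth = atan2(E, N) = atan2(-0.003286, +0.0007143) = 282.3° ≈ 282°.

282°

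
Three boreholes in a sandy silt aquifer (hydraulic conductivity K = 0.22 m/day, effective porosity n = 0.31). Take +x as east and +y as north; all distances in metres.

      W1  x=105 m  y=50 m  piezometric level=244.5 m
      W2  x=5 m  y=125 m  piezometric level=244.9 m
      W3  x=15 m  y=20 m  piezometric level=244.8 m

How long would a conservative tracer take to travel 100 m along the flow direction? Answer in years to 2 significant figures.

Taking W1 as reference: W2−W1 = (-100, 75, +0.4); W3−W1 = (-90, -30, +0.3).
Determinant of the coordinate differences = (-100)·(-30) − (-90)·75 = 9750.
∂h/∂x = [(+0.4)·(-30) − (+0.3)·75] / 9750 = -0.003538
∂h/∂y = [(-100)·(+0.3) − (-90)·(+0.4)] / 9750 = +0.0006154
|∇h| = √(-0.003538² + 0.0006154²) = 0.003591
Seepage velocity v = K·i/n = 0.22 × 0.003591 / 0.31 = 0.002548 m/day.
t = 100 / 0.002548 = 3.925e+04 days = 107 years.

110 years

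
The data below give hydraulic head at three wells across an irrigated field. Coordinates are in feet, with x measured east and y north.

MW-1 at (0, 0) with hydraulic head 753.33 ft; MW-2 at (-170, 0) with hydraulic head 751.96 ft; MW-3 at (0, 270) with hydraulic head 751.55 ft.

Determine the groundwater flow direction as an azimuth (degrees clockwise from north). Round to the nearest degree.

309°

∂h/∂x = (751.96 − 753.33) / (-170 − 0) = +0.008059
∂h/∂y = (751.55 − 753.33) / (270 − 0) = -0.006593
Flow direction (−∇h) has components (-0.008059 E, +0.006593 N).
Azimuth = atan2(E, N) = atan2(-0.008059, +0.006593) = 309.3° ≈ 309°.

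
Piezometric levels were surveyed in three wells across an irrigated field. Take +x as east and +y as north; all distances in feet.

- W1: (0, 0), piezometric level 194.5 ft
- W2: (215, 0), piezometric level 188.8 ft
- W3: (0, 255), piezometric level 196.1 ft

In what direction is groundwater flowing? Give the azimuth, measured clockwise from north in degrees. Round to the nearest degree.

∂h/∂x = (188.8 − 194.5) / (215 − 0) = -0.02651
∂h/∂y = (196.1 − 194.5) / (255 − 0) = +0.006275
Flow direction (−∇h) has components (+0.02651 E, -0.006275 N).
Azimuth = atan2(E, N) = atan2(+0.02651, -0.006275) = 103.3° ≈ 103°.

103°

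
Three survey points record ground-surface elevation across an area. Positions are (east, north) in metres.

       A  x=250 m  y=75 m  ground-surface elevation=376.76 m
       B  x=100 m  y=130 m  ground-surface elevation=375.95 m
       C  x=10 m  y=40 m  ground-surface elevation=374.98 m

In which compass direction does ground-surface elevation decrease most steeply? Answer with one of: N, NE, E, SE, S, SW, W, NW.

Taking A as reference: B−A = (-150, 55, -0.81); C−A = (-240, -35, -1.78).
Determinant of the coordinate differences = (-150)·(-35) − (-240)·55 = 18450.
∂z/∂x = [(-0.81)·(-35) − (-1.78)·55] / 18450 = +0.006843
∂z/∂y = [(-150)·(-1.78) − (-240)·(-0.81)] / 18450 = +0.003935
Steepest decrease is along −∇f = (-0.006843 E, -0.003935 N) → southwest.

SW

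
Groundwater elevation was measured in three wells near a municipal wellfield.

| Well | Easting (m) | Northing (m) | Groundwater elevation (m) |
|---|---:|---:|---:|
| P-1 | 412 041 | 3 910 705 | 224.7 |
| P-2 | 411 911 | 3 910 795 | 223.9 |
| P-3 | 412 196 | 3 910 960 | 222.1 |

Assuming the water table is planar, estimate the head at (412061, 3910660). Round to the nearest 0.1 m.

225.1 m

With h = a·x + b·y + c and P-1 as origin, the differences give:
  (-130)·a + 90·b = -0.8
  155·a + 255·b = -2.6
Eliminate b (×255 and ×90, subtract): -47100·a = 30.00 → a = ∂h/∂x = -0.0006369
Back-substitute: b = ∂h/∂y = -0.009809.
h(412061, 3910660) = 224.7 + (-0.0006369)·(20) + (-0.009809)·(-45) = 224.7 -0.013 +0.441 = 225.129 m.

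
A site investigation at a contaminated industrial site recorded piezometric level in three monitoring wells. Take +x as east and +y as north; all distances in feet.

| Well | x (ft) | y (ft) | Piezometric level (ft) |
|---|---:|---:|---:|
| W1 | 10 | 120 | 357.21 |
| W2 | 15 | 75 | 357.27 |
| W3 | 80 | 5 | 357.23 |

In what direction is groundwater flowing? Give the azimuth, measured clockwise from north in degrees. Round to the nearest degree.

Taking W1 as reference: W2−W1 = (5, -45, +0.06); W3−W1 = (70, -115, +0.02).
Determinant of the coordinate differences = 5·(-115) − 70·(-45) = 2575.
∂h/∂x = [(+0.06)·(-115) − (+0.02)·(-45)] / 2575 = -0.002330
∂h/∂y = [5·(+0.02) − 70·(+0.06)] / 2575 = -0.001592
Flow direction (−∇h) has components (+0.002330 E, +0.001592 N).
Azimuth = atan2(E, N) = atan2(+0.002330, +0.001592) = 55.7° ≈ 056°.

056°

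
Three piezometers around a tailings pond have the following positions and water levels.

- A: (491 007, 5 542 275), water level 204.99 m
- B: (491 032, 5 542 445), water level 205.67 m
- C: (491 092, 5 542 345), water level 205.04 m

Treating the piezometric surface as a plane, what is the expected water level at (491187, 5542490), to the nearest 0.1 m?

205.4 m

Differences from A: to B (Δx, Δy, Δh) = (25, 170, +0.68); to C = (85, 70, +0.05).
Determinant of the coordinate differences = 25·70 − 85·170 = -12700.
∂h/∂x = [(+0.68)·70 − (+0.05)·170] / -12700 = -0.003079
∂h/∂y = [25·(+0.05) − 85·(+0.68)] / -12700 = +0.004453
h(491187, 5542490) = 204.99 + (-0.003079)·(180) + (+0.004453)·(215) = 204.99 -0.554 +0.957 = 205.393 m.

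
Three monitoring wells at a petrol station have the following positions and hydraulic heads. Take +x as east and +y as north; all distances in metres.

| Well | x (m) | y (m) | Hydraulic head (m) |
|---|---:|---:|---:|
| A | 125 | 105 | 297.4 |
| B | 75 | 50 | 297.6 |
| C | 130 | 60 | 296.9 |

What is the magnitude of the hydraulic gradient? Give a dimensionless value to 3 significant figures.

0.0173

Three-point gradient (reference A): Δ to B = (-50, -55, +0.2), Δ to C = (5, -45, -0.5).
∂h/∂x = -0.01446, ∂h/∂y = +0.009505 (det = 2525).
|∇h| = √(-0.01446² + 0.009505²) = 0.0173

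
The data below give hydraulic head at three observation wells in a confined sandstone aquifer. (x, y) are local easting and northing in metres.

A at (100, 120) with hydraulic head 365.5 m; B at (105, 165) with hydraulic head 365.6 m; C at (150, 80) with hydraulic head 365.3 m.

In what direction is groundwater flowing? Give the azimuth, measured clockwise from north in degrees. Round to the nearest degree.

140°

With h = a·x + b·y + c and A as origin, the differences give:
  5·a + 45·b = +0.1
  50·a + (-40)·b = -0.2
Eliminate b (×(-40) and ×45, subtract): -2450·a = 5.00 → a = ∂h/∂x = -0.002041
Back-substitute: b = ∂h/∂y = +0.002449.
Flow direction (−∇h) has components (+0.002041 E, -0.002449 N).
Azimuth = atan2(E, N) = atan2(+0.002041, -0.002449) = 140.2° ≈ 140°.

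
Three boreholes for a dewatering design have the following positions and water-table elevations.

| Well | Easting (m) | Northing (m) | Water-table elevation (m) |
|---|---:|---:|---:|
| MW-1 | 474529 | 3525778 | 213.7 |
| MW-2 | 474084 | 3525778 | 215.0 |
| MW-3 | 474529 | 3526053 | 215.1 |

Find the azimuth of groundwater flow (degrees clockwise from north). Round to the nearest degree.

150°

∂h/∂x = (215.0 − 213.7) / (474084 − 474529) = -0.002921
∂h/∂y = (215.1 − 213.7) / (3526053 − 3525778) = +0.005091
Flow direction (−∇h) has components (+0.002921 E, -0.005091 N).
Azimuth = atan2(E, N) = atan2(+0.002921, -0.005091) = 150.2° ≈ 150°.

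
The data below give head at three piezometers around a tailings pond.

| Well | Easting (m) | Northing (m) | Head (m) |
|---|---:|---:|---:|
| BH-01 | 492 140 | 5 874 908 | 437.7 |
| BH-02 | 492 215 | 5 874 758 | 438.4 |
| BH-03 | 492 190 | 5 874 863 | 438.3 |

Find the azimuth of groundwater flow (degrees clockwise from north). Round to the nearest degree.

260°

With h = a·x + b·y + c and BH-01 as origin, the differences give:
  75·a + (-150)·b = +0.7
  50·a + (-45)·b = +0.6
Eliminate b (×(-45) and ×(-150), subtract): 4125·a = 58.50 → a = ∂h/∂x = +0.01418
Back-substitute: b = ∂h/∂y = +0.002424.
Flow direction (−∇h) has components (-0.01418 E, -0.002424 N).
Azimuth = atan2(E, N) = atan2(-0.01418, -0.002424) = 260.3° ≈ 260°.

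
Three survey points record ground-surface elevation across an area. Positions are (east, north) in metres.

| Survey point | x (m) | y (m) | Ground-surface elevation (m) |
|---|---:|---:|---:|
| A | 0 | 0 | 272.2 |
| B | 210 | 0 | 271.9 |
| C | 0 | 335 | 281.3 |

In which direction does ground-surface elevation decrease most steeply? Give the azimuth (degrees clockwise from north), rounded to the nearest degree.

∂z/∂x = (271.9 − 272.2) / (210 − 0) = -0.001429
∂z/∂y = (281.3 − 272.2) / (335 − 0) = +0.02716
Steepest decrease is along −∇f: components (+0.001429 E, -0.02716 N).
Azimuth = atan2(+0.001429, -0.02716) = 177.0° ≈ 177°.

177°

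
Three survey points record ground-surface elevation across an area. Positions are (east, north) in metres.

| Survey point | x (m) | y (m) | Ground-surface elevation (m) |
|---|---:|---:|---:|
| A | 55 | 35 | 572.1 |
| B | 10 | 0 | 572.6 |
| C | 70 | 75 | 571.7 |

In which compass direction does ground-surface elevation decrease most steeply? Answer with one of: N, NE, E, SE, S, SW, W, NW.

With z = a·x + b·y + c and A as origin, the differences give:
  (-45)·a + (-35)·b = +0.5
  15·a + 40·b = -0.4
Eliminate b (×40 and ×(-35), subtract): -1275·a = 6.00 → a = ∂z/∂x = -0.004706
Back-substitute: b = ∂z/∂y = -0.008235.
Steepest decrease is along −∇f = (+0.004706 E, +0.008235 N) → northeast.

NE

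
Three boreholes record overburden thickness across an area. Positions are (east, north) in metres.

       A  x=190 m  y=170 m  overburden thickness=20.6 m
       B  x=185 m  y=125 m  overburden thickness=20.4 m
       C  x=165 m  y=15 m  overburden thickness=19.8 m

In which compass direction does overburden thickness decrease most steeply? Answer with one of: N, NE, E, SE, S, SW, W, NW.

Differences from A: to B (Δx, Δy, Δh) = (-5, -45, -0.2); to C = (-25, -155, -0.8).
Solve a·Δx + b·Δy = Δd: det = (-5)·(-155) − (-25)·(-45) = -350.
∂d/∂x = [(-0.2)·(-155) − (-0.8)·(-45)] / -350 = +0.01429
∂d/∂y = [(-5)·(-0.8) − (-25)·(-0.2)] / -350 = +0.002857
Steepest decrease is along −∇f = (-0.01429 E, -0.002857 N) → west.

W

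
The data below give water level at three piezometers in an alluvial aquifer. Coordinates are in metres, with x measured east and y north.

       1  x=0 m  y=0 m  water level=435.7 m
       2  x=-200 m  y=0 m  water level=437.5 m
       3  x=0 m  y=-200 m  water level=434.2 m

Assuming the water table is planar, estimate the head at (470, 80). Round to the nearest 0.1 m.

432.1 m

∂h/∂x = (437.5 − 435.7) / (-200 − 0) = -0.009000
∂h/∂y = (434.2 − 435.7) / (-200 − 0) = +0.007500
h(470, 80) = 435.7 + (-0.009000)·(470) + (+0.007500)·(80) = 435.7 -4.230 +0.600 = 432.070 m.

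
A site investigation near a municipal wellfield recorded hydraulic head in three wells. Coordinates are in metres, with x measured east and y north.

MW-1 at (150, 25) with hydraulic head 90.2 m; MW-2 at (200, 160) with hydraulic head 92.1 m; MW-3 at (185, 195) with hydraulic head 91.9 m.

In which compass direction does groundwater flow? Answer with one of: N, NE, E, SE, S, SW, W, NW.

Taking MW-1 as reference: MW-2−MW-1 = (50, 135, +1.9); MW-3−MW-1 = (35, 170, +1.7).
Determinant of the coordinate differences = 50·170 − 35·135 = 3775.
∂h/∂x = [(+1.9)·170 − (+1.7)·135] / 3775 = +0.02477
∂h/∂y = [50·(+1.7) − 35·(+1.9)] / 3775 = +0.004901
Flow = −∇h = (-0.02477 east, -0.004901 north), which points west.

W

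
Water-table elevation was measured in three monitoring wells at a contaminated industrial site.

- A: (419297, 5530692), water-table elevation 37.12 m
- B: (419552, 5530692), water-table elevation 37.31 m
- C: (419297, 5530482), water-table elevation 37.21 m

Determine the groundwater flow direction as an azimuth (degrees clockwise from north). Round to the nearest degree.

∂h/∂x = (37.31 − 37.12) / (419552 − 419297) = +0.0007451
∂h/∂y = (37.21 − 37.12) / (5530482 − 5530692) = -0.0004286
Flow direction (−∇h) has components (-0.0007451 E, +0.0004286 N).
Azimuth = atan2(E, N) = atan2(-0.0007451, +0.0004286) = 299.9° ≈ 300°.

300°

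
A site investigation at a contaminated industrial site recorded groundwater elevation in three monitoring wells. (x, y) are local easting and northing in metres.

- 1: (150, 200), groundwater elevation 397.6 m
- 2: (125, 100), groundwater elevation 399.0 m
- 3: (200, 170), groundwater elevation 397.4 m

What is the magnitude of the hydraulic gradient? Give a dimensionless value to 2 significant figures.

0.016

With h = a·x + b·y + c and 1 as origin, the differences give:
  (-25)·a + (-100)·b = +1.4
  50·a + (-30)·b = -0.2
Eliminate b (×(-30) and ×(-100), subtract): 5750·a = -62.00 → a = ∂h/∂x = -0.01078
Back-substitute: b = ∂h/∂y = -0.01130.
|∇h| = √(-0.01078² + -0.01130²) = 0.01562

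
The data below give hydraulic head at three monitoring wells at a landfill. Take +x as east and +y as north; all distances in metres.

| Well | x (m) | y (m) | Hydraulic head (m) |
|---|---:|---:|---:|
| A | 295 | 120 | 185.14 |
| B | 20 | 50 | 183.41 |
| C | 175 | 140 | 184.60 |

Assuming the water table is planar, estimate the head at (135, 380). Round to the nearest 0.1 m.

Taking A as reference: B−A = (-275, -70, -1.73); C−A = (-120, 20, -0.54).
Determinant of the coordinate differences = (-275)·20 − (-120)·(-70) = -13900.
∂h/∂x = [(-1.73)·20 − (-0.54)·(-70)] / -13900 = +0.005209
∂h/∂y = [(-275)·(-0.54) − (-120)·(-1.73)] / -13900 = +0.004252
h(135, 380) = 185.14 + (+0.005209)·(-160) + (+0.004252)·(260) = 185.14 -0.833 +1.105 = 185.412 m.

185.4 m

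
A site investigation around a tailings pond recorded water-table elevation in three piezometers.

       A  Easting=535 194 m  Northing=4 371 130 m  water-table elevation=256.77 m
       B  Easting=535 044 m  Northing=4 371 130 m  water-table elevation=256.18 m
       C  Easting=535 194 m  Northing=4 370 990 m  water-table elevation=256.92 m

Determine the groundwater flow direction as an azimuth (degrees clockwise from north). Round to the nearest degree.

285°

∂h/∂x = (256.18 − 256.77) / (535044 − 535194) = +0.003933
∂h/∂y = (256.92 − 256.77) / (4370990 − 4371130) = -0.001071
Flow direction (−∇h) has components (-0.003933 E, +0.001071 N).
Azimuth = atan2(E, N) = atan2(-0.003933, +0.001071) = 285.2° ≈ 285°.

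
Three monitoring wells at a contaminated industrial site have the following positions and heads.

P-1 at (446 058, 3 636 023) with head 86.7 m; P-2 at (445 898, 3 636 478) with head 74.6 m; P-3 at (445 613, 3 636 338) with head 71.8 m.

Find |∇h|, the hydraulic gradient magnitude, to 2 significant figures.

Taking P-1 as reference: P-2−P-1 = (-160, 455, -12.1); P-3−P-1 = (-445, 315, -14.9).
Solve a·Δx + b·Δy = Δh: det = (-160)·315 − (-445)·455 = 152075.
∂h/∂x = [(-12.1)·315 − (-14.9)·455] / 152075 = +0.01952
∂h/∂y = [(-160)·(-14.9) − (-445)·(-12.1)] / 152075 = -0.01973
|∇h| = √(0.01952² + -0.01973²) = 0.02775

0.028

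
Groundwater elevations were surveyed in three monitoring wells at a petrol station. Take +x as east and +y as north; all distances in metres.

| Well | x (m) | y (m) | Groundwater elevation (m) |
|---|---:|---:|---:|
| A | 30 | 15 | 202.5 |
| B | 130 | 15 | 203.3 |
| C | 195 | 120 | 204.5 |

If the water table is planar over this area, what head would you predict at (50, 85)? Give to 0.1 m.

203.1 m

With h = a·x + b·y + c and A as origin, the differences give:
  100·a + 0·b = +0.8
  165·a + 105·b = +2.0
Eliminate b (×105 and ×0, subtract): 10500·a = 84.00 → a = ∂h/∂x = +0.008000
Back-substitute: b = ∂h/∂y = +0.006476.
h(50, 85) = 202.5 + (+0.008000)·(20) + (+0.006476)·(70) = 202.5 +0.160 +0.453 = 203.113 m.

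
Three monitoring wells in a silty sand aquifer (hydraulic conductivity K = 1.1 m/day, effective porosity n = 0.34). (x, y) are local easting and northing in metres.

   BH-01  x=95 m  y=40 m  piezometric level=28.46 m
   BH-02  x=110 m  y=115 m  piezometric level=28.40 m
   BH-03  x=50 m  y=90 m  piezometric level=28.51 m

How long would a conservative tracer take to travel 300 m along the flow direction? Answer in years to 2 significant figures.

Differences from BH-01: to BH-02 (Δx, Δy, Δh) = (15, 75, -0.06); to BH-03 = (-45, 50, +0.05).
Determinant of the coordinate differences = 15·50 − (-45)·75 = 4125.
∂h/∂x = [(-0.06)·50 − (+0.05)·75] / 4125 = -0.001636
∂h/∂y = [15·(+0.05) − (-45)·(-0.06)] / 4125 = -0.0004727
|∇h| = √(-0.001636² + -0.0004727²) = 0.001703
Seepage velocity v = K·i/n = 1.1 × 0.001703 / 0.34 = 0.00551 m/day.
t = 300 / 0.00551 = 5.445e+04 days = 149 years.

150 years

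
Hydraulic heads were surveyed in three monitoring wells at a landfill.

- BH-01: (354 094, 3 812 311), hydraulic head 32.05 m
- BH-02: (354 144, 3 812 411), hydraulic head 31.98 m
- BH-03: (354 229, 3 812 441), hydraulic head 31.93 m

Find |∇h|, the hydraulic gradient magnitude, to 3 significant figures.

0.000644

Taking BH-01 as reference: BH-02−BH-01 = (50, 100, -0.07); BH-03−BH-01 = (135, 130, -0.12).
Solve a·Δx + b·Δy = Δh: det = 50·130 − 135·100 = -7000.
∂h/∂x = [(-0.07)·130 − (-0.12)·100] / -7000 = -0.0004143
∂h/∂y = [50·(-0.12) − 135·(-0.07)] / -7000 = -0.0004929
|∇h| = √(-0.0004143² + -0.0004929²) = 0.0006439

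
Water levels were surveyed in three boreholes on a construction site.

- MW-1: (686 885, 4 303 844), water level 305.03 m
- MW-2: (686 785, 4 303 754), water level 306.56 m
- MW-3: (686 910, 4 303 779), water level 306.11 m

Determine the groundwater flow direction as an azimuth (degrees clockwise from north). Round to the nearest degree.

001°

Three-point gradient (reference MW-1): Δ to MW-2 = (-100, -90, +1.53), Δ to MW-3 = (25, -65, +1.08).
∂h/∂x = -0.0002571, ∂h/∂y = -0.01671 (det = 8750).
Flow direction (−∇h) has components (+0.0002571 E, +0.01671 N).
Azimuth = atan2(E, N) = atan2(+0.0002571, +0.01671) = 0.9° ≈ 001°.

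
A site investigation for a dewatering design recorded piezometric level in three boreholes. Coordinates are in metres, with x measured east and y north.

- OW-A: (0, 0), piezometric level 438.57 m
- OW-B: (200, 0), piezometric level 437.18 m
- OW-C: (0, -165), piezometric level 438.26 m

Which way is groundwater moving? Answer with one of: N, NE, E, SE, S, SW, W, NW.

∂h/∂x = (437.18 − 438.57) / (200 − 0) = -0.006950
∂h/∂y = (438.26 − 438.57) / (-165 − 0) = +0.001879
Flow = −∇h = (+0.006950 east, -0.001879 north), which points east.

E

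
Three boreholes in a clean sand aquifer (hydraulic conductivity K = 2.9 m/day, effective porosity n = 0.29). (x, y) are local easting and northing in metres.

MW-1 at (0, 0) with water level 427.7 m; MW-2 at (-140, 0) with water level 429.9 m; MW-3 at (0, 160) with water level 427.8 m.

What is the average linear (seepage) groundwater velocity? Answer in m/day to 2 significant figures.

∂h/∂x = (429.9 − 427.7) / (-140 − 0) = -0.01571
∂h/∂y = (427.8 − 427.7) / (160 − 0) = +0.0006250
|∇h| = √(-0.01571² + 0.0006250²) = 0.01572
Seepage velocity v = K·i/n = 2.9 × 0.01572 / 0.29 = 0.1572 m/day.

0.16 m/day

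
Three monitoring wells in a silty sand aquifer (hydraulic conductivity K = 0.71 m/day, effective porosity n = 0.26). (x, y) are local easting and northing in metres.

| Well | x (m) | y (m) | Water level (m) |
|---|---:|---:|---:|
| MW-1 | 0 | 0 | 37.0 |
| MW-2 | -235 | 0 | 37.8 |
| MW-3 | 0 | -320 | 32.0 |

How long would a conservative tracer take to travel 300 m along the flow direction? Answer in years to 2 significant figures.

19 years

∂h/∂x = (37.8 − 37.0) / (-235 − 0) = -0.003404
∂h/∂y = (32.0 − 37.0) / (-320 − 0) = +0.01562
|∇h| = √(-0.003404² + 0.01562²) = 0.01599
Seepage velocity v = K·i/n = 0.71 × 0.01599 / 0.26 = 0.04366 m/day.
t = 300 / 0.04366 = 6871 days = 18.8 years.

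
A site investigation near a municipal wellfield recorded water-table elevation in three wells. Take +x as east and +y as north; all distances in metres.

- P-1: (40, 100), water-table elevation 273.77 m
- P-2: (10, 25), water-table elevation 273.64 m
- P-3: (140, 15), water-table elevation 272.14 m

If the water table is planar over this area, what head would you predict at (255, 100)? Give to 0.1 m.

With h = a·x + b·y + c and P-1 as origin, the differences give:
  (-30)·a + (-75)·b = -0.13
  100·a + (-85)·b = -1.63
Eliminate b (×(-85) and ×(-75), subtract): 10050·a = -111.200 → a = ∂h/∂x = -0.01106
Back-substitute: b = ∂h/∂y = +0.006159.
h(255, 100) = 273.77 + (-0.01106)·(215) + (+0.006159)·(0) = 273.77 -2.379 +0.000 = 271.391 m.

271.4 m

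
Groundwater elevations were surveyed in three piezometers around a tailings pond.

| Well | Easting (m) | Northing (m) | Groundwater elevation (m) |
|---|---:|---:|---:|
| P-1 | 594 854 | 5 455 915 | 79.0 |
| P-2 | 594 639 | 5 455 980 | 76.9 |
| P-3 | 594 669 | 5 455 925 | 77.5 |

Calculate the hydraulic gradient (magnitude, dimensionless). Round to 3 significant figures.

Differences from P-1: to P-2 (Δx, Δy, Δh) = (-215, 65, -2.1); to P-3 = (-185, 10, -1.5).
Determinant of the coordinate differences = (-215)·10 − (-185)·65 = 9875.
∂h/∂x = [(-2.1)·10 − (-1.5)·65] / 9875 = +0.007747
∂h/∂y = [(-215)·(-1.5) − (-185)·(-2.1)] / 9875 = -0.006684
|∇h| = √(0.007747² + -0.006684²) = 0.01023

0.0102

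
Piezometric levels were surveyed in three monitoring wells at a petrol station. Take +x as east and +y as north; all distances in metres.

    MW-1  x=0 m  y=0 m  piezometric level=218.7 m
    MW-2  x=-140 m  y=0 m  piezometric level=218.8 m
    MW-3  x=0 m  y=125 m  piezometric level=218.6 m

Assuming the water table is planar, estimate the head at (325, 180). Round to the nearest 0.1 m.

218.3 m

∂h/∂x = (218.8 − 218.7) / (-140 − 0) = -0.0007143
∂h/∂y = (218.6 − 218.7) / (125 − 0) = -0.0008000
h(325, 180) = 218.7 + (-0.0007143)·(325) + (-0.0008000)·(180) = 218.7 -0.232 -0.144 = 218.324 m.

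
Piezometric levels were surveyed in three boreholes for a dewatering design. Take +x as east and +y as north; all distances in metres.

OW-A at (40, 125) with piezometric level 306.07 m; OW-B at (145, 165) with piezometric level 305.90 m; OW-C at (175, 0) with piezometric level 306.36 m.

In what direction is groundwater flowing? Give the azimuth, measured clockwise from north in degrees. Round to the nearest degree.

010°

Three-point gradient (reference OW-A): Δ to OW-B = (105, 40, -0.17), Δ to OW-C = (135, -125, +0.29).
∂h/∂x = -0.0005209, ∂h/∂y = -0.002883 (det = -18525).
Flow direction (−∇h) has components (+0.0005209 E, +0.002883 N).
Azimuth = atan2(E, N) = atan2(+0.0005209, +0.002883) = 10.2° ≈ 010°.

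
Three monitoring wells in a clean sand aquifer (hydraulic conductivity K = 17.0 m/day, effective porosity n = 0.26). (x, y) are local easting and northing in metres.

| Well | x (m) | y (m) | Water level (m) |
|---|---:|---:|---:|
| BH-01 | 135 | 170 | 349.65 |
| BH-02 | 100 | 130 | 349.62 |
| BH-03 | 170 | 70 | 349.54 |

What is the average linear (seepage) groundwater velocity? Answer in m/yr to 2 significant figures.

Differences from BH-01: to BH-02 (Δx, Δy, Δh) = (-35, -40, -0.03); to BH-03 = (35, -100, -0.11).
Determinant of the coordinate differences = (-35)·(-100) − 35·(-40) = 4900.
∂h/∂x = [(-0.03)·(-100) − (-0.11)·(-40)] / 4900 = -0.0002857
∂h/∂y = [(-35)·(-0.11) − 35·(-0.03)] / 4900 = +0.0010000
|∇h| = √(-0.0002857² + 0.0010000²) = 0.00104
Seepage velocity v = K·i/n = 17.0 × 0.00104 / 0.26 = 0.068 m/day = 24.84 m/yr.

25 m/yr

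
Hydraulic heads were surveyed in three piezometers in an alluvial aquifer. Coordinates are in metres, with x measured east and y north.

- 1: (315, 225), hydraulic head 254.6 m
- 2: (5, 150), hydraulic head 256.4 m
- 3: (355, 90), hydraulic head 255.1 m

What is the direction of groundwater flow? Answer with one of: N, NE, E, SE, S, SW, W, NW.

NE

Taking 1 as reference: 2−1 = (-310, -75, +1.8); 3−1 = (40, -135, +0.5).
Determinant of the coordinate differences = (-310)·(-135) − 40·(-75) = 44850.
∂h/∂x = [(+1.8)·(-135) − (+0.5)·(-75)] / 44850 = -0.004582
∂h/∂y = [(-310)·(+0.5) − 40·(+1.8)] / 44850 = -0.005061
Flow = −∇h = (+0.004582 east, +0.005061 north), which points northeast.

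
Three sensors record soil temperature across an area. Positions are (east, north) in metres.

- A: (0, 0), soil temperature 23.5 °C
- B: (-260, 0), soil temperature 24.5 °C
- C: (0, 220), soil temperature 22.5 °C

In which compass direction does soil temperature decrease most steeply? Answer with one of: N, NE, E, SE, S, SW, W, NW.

NE

∂T/∂x = (24.5 − 23.5) / (-260 − 0) = -0.003846
∂T/∂y = (22.5 − 23.5) / (220 − 0) = -0.004545
Steepest decrease is along −∇f = (+0.003846 E, +0.004545 N) → northeast.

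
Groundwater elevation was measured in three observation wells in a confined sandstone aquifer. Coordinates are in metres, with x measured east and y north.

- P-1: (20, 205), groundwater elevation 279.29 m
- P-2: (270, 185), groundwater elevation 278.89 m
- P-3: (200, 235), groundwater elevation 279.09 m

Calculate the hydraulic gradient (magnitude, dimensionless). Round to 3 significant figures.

With h = a·x + b·y + c and P-1 as origin, the differences give:
  250·a + (-20)·b = -0.40
  180·a + 30·b = -0.20
Eliminate b (×30 and ×(-20), subtract): 11100·a = -16.000 → a = ∂h/∂x = -0.001441
Back-substitute: b = ∂h/∂y = +0.001982.
|∇h| = √(-0.001441² + 0.001982²) = 0.00245

0.00245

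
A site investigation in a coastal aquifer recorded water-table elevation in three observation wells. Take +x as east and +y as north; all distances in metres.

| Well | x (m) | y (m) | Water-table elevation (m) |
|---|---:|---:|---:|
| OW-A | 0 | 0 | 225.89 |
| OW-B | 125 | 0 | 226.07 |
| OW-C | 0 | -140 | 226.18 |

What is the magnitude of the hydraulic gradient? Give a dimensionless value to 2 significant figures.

0.0025

∂h/∂x = (226.07 − 225.89) / (125 − 0) = +0.001440
∂h/∂y = (226.18 − 225.89) / (-140 − 0) = -0.002071
|∇h| = √(0.001440² + -0.002071²) = 0.002522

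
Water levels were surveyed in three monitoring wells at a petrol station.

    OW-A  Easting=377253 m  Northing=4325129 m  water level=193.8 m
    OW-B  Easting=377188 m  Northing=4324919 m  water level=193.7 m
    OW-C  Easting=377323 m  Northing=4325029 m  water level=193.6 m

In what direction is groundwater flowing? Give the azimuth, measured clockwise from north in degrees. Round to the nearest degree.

122°

Three-point gradient (reference OW-A): Δ to OW-B = (-65, -210, -0.1), Δ to OW-C = (70, -100, -0.2).
∂h/∂x = -0.001509, ∂h/∂y = +0.0009434 (det = 21200).
Flow direction (−∇h) has components (+0.001509 E, -0.0009434 N).
Azimuth = atan2(E, N) = atan2(+0.001509, -0.0009434) = 122.0° ≈ 122°.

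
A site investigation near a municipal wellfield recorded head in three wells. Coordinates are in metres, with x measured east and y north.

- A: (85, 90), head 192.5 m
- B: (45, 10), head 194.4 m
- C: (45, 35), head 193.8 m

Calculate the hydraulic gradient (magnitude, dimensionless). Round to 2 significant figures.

With h = a·x + b·y + c and A as origin, the differences give:
  (-40)·a + (-80)·b = +1.9
  (-40)·a + (-55)·b = +1.3
Eliminate b (×(-55) and ×(-80), subtract): -1000·a = -0.50 → a = ∂h/∂x = +0.0005000
Back-substitute: b = ∂h/∂y = -0.02400.
|∇h| = √(0.0005000² + -0.02400²) = 0.02401

0.024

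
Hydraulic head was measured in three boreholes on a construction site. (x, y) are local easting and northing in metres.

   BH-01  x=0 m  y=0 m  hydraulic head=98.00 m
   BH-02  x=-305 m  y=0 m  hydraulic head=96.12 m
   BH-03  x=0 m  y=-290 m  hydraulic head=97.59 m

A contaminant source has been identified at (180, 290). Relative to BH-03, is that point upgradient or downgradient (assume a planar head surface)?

∂h/∂x = (96.12 − 98.00) / (-305 − 0) = +0.006164
∂h/∂y = (97.59 − 98.00) / (-290 − 0) = +0.001414
Head at (180, 290) = 98.00 + (+0.006164)·(180) + (+0.001414)·(290) = 99.52 m.
That is higher than the 97.59 m at BH-03, so the point is upgradient.

upgradient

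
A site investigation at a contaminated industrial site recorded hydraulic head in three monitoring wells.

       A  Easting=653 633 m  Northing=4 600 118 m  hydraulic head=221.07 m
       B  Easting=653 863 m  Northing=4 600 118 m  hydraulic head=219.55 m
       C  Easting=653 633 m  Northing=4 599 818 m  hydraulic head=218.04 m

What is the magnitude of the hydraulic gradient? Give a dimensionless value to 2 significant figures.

0.012

∂h/∂x = (219.55 − 221.07) / (653863 − 653633) = -0.006609
∂h/∂y = (218.04 − 221.07) / (4599818 − 4600118) = +0.01010
|∇h| = √(-0.006609² + 0.01010²) = 0.01207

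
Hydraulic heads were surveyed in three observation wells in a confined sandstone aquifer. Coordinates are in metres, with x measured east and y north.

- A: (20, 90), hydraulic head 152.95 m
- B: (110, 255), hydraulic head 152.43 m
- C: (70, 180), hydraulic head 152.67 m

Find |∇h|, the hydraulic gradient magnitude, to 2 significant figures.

0.0067

Differences from A: to B (Δx, Δy, Δh) = (90, 165, -0.52); to C = (50, 90, -0.28).
Solve a·Δx + b·Δy = Δh: det = 90·90 − 50·165 = -150.
∂h/∂x = [(-0.52)·90 − (-0.28)·165] / -150 = +0.004000
∂h/∂y = [90·(-0.28) − 50·(-0.52)] / -150 = -0.005333
|∇h| = √(0.004000² + -0.005333²) = 0.006666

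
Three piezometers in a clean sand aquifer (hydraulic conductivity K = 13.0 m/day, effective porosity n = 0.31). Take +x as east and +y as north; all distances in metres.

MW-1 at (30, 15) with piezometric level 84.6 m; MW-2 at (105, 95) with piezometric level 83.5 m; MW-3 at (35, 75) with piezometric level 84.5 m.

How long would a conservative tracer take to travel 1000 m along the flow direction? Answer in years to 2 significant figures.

With h = a·x + b·y + c and MW-1 as origin, the differences give:
  75·a + 80·b = -1.1
  5·a + 60·b = -0.1
Eliminate b (×60 and ×80, subtract): 4100·a = -58.00 → a = ∂h/∂x = -0.01415
Back-substitute: b = ∂h/∂y = -0.0004878.
|∇h| = √(-0.01415² + -0.0004878²) = 0.01416
Seepage velocity v = K·i/n = 13.0 × 0.01416 / 0.31 = 0.5938 m/day.
t = 1000 / 0.5938 = 1684 days = 4.61 years.

4.6 years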